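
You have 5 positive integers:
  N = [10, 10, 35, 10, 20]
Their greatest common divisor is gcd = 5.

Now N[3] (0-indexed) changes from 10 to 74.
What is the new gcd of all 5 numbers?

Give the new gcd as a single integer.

Answer: 1

Derivation:
Numbers: [10, 10, 35, 10, 20], gcd = 5
Change: index 3, 10 -> 74
gcd of the OTHER numbers (without index 3): gcd([10, 10, 35, 20]) = 5
New gcd = gcd(g_others, new_val) = gcd(5, 74) = 1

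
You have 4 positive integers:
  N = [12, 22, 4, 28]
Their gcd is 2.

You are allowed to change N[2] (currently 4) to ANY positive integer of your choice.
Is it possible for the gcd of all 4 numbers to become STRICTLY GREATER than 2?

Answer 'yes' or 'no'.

Current gcd = 2
gcd of all OTHER numbers (without N[2]=4): gcd([12, 22, 28]) = 2
The new gcd after any change is gcd(2, new_value).
This can be at most 2.
Since 2 = old gcd 2, the gcd can only stay the same or decrease.

Answer: no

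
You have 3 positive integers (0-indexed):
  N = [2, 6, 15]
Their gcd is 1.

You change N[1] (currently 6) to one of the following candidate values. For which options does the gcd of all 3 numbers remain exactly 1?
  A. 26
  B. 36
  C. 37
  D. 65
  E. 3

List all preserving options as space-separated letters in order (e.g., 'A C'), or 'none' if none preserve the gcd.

Old gcd = 1; gcd of others (without N[1]) = 1
New gcd for candidate v: gcd(1, v). Preserves old gcd iff gcd(1, v) = 1.
  Option A: v=26, gcd(1,26)=1 -> preserves
  Option B: v=36, gcd(1,36)=1 -> preserves
  Option C: v=37, gcd(1,37)=1 -> preserves
  Option D: v=65, gcd(1,65)=1 -> preserves
  Option E: v=3, gcd(1,3)=1 -> preserves

Answer: A B C D E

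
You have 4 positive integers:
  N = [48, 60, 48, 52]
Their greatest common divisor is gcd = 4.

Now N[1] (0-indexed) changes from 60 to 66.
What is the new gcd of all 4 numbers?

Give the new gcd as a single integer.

Numbers: [48, 60, 48, 52], gcd = 4
Change: index 1, 60 -> 66
gcd of the OTHER numbers (without index 1): gcd([48, 48, 52]) = 4
New gcd = gcd(g_others, new_val) = gcd(4, 66) = 2

Answer: 2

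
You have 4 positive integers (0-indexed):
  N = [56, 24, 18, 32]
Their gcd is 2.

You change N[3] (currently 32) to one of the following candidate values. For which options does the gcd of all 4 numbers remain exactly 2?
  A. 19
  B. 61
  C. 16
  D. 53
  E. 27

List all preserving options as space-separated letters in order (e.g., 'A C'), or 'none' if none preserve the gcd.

Old gcd = 2; gcd of others (without N[3]) = 2
New gcd for candidate v: gcd(2, v). Preserves old gcd iff gcd(2, v) = 2.
  Option A: v=19, gcd(2,19)=1 -> changes
  Option B: v=61, gcd(2,61)=1 -> changes
  Option C: v=16, gcd(2,16)=2 -> preserves
  Option D: v=53, gcd(2,53)=1 -> changes
  Option E: v=27, gcd(2,27)=1 -> changes

Answer: C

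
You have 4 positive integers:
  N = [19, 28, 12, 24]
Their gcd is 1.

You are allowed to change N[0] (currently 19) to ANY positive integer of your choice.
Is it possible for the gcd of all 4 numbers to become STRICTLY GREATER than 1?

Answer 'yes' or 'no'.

Answer: yes

Derivation:
Current gcd = 1
gcd of all OTHER numbers (without N[0]=19): gcd([28, 12, 24]) = 4
The new gcd after any change is gcd(4, new_value).
This can be at most 4.
Since 4 > old gcd 1, the gcd CAN increase (e.g., set N[0] = 4).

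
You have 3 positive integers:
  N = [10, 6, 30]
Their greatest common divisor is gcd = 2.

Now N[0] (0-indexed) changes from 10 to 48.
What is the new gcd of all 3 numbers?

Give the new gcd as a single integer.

Numbers: [10, 6, 30], gcd = 2
Change: index 0, 10 -> 48
gcd of the OTHER numbers (without index 0): gcd([6, 30]) = 6
New gcd = gcd(g_others, new_val) = gcd(6, 48) = 6

Answer: 6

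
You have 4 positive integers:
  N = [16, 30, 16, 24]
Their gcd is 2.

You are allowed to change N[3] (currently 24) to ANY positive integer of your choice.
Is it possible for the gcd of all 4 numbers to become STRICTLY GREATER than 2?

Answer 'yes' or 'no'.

Answer: no

Derivation:
Current gcd = 2
gcd of all OTHER numbers (without N[3]=24): gcd([16, 30, 16]) = 2
The new gcd after any change is gcd(2, new_value).
This can be at most 2.
Since 2 = old gcd 2, the gcd can only stay the same or decrease.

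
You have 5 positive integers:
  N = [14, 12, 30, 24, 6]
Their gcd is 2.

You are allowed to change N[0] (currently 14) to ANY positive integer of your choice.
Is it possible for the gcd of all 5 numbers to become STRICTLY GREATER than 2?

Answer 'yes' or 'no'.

Answer: yes

Derivation:
Current gcd = 2
gcd of all OTHER numbers (without N[0]=14): gcd([12, 30, 24, 6]) = 6
The new gcd after any change is gcd(6, new_value).
This can be at most 6.
Since 6 > old gcd 2, the gcd CAN increase (e.g., set N[0] = 6).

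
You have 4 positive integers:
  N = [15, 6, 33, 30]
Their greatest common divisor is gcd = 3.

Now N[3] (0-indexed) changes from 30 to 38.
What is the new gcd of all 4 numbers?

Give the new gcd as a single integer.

Numbers: [15, 6, 33, 30], gcd = 3
Change: index 3, 30 -> 38
gcd of the OTHER numbers (without index 3): gcd([15, 6, 33]) = 3
New gcd = gcd(g_others, new_val) = gcd(3, 38) = 1

Answer: 1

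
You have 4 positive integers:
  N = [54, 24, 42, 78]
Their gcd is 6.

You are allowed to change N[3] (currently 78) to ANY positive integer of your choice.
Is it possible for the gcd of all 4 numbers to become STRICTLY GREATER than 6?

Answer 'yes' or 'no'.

Answer: no

Derivation:
Current gcd = 6
gcd of all OTHER numbers (without N[3]=78): gcd([54, 24, 42]) = 6
The new gcd after any change is gcd(6, new_value).
This can be at most 6.
Since 6 = old gcd 6, the gcd can only stay the same or decrease.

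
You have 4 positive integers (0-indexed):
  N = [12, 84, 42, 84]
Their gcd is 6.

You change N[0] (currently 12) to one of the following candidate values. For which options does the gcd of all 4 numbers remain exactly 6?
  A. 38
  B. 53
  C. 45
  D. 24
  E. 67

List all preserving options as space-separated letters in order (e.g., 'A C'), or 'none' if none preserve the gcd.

Answer: D

Derivation:
Old gcd = 6; gcd of others (without N[0]) = 42
New gcd for candidate v: gcd(42, v). Preserves old gcd iff gcd(42, v) = 6.
  Option A: v=38, gcd(42,38)=2 -> changes
  Option B: v=53, gcd(42,53)=1 -> changes
  Option C: v=45, gcd(42,45)=3 -> changes
  Option D: v=24, gcd(42,24)=6 -> preserves
  Option E: v=67, gcd(42,67)=1 -> changes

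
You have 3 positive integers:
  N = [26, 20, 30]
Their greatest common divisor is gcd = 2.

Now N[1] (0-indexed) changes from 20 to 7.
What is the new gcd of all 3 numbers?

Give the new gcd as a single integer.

Answer: 1

Derivation:
Numbers: [26, 20, 30], gcd = 2
Change: index 1, 20 -> 7
gcd of the OTHER numbers (without index 1): gcd([26, 30]) = 2
New gcd = gcd(g_others, new_val) = gcd(2, 7) = 1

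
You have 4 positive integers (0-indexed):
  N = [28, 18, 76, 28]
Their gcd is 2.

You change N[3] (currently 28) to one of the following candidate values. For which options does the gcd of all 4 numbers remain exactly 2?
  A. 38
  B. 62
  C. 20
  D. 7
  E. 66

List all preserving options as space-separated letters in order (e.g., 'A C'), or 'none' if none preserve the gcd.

Answer: A B C E

Derivation:
Old gcd = 2; gcd of others (without N[3]) = 2
New gcd for candidate v: gcd(2, v). Preserves old gcd iff gcd(2, v) = 2.
  Option A: v=38, gcd(2,38)=2 -> preserves
  Option B: v=62, gcd(2,62)=2 -> preserves
  Option C: v=20, gcd(2,20)=2 -> preserves
  Option D: v=7, gcd(2,7)=1 -> changes
  Option E: v=66, gcd(2,66)=2 -> preserves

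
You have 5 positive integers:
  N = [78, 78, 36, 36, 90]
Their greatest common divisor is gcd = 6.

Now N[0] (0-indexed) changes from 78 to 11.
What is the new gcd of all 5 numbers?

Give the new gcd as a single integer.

Numbers: [78, 78, 36, 36, 90], gcd = 6
Change: index 0, 78 -> 11
gcd of the OTHER numbers (without index 0): gcd([78, 36, 36, 90]) = 6
New gcd = gcd(g_others, new_val) = gcd(6, 11) = 1

Answer: 1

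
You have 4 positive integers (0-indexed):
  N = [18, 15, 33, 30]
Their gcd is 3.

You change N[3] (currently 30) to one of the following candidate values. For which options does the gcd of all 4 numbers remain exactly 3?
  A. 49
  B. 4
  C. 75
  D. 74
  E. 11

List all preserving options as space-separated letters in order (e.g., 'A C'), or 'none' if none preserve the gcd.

Old gcd = 3; gcd of others (without N[3]) = 3
New gcd for candidate v: gcd(3, v). Preserves old gcd iff gcd(3, v) = 3.
  Option A: v=49, gcd(3,49)=1 -> changes
  Option B: v=4, gcd(3,4)=1 -> changes
  Option C: v=75, gcd(3,75)=3 -> preserves
  Option D: v=74, gcd(3,74)=1 -> changes
  Option E: v=11, gcd(3,11)=1 -> changes

Answer: C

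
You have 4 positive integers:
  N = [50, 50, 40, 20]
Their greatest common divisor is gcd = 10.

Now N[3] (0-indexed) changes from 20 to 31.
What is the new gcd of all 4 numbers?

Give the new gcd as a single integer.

Answer: 1

Derivation:
Numbers: [50, 50, 40, 20], gcd = 10
Change: index 3, 20 -> 31
gcd of the OTHER numbers (without index 3): gcd([50, 50, 40]) = 10
New gcd = gcd(g_others, new_val) = gcd(10, 31) = 1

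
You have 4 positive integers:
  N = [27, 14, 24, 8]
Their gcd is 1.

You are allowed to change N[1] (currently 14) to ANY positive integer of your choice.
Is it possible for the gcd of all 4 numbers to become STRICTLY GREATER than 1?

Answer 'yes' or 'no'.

Current gcd = 1
gcd of all OTHER numbers (without N[1]=14): gcd([27, 24, 8]) = 1
The new gcd after any change is gcd(1, new_value).
This can be at most 1.
Since 1 = old gcd 1, the gcd can only stay the same or decrease.

Answer: no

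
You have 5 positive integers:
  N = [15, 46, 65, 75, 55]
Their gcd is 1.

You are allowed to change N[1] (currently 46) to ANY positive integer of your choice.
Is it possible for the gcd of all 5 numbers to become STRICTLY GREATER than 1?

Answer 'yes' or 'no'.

Current gcd = 1
gcd of all OTHER numbers (without N[1]=46): gcd([15, 65, 75, 55]) = 5
The new gcd after any change is gcd(5, new_value).
This can be at most 5.
Since 5 > old gcd 1, the gcd CAN increase (e.g., set N[1] = 5).

Answer: yes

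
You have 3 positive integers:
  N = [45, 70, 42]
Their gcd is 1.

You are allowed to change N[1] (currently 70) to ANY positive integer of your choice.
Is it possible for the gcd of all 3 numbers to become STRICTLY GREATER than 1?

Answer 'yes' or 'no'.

Answer: yes

Derivation:
Current gcd = 1
gcd of all OTHER numbers (without N[1]=70): gcd([45, 42]) = 3
The new gcd after any change is gcd(3, new_value).
This can be at most 3.
Since 3 > old gcd 1, the gcd CAN increase (e.g., set N[1] = 3).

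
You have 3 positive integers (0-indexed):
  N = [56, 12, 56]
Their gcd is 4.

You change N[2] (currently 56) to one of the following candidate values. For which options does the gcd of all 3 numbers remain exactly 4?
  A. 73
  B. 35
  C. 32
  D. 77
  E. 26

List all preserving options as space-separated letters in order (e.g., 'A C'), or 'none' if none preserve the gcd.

Answer: C

Derivation:
Old gcd = 4; gcd of others (without N[2]) = 4
New gcd for candidate v: gcd(4, v). Preserves old gcd iff gcd(4, v) = 4.
  Option A: v=73, gcd(4,73)=1 -> changes
  Option B: v=35, gcd(4,35)=1 -> changes
  Option C: v=32, gcd(4,32)=4 -> preserves
  Option D: v=77, gcd(4,77)=1 -> changes
  Option E: v=26, gcd(4,26)=2 -> changes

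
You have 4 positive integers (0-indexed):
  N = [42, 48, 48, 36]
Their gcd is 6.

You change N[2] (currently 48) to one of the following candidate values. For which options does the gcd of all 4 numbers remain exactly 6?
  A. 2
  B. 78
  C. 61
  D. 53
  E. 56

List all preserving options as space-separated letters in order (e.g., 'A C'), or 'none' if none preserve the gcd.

Old gcd = 6; gcd of others (without N[2]) = 6
New gcd for candidate v: gcd(6, v). Preserves old gcd iff gcd(6, v) = 6.
  Option A: v=2, gcd(6,2)=2 -> changes
  Option B: v=78, gcd(6,78)=6 -> preserves
  Option C: v=61, gcd(6,61)=1 -> changes
  Option D: v=53, gcd(6,53)=1 -> changes
  Option E: v=56, gcd(6,56)=2 -> changes

Answer: B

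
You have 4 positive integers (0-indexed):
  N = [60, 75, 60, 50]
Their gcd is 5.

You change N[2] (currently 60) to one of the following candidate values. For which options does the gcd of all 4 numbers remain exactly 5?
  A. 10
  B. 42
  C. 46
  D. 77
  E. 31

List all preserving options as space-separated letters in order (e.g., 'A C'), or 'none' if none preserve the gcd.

Answer: A

Derivation:
Old gcd = 5; gcd of others (without N[2]) = 5
New gcd for candidate v: gcd(5, v). Preserves old gcd iff gcd(5, v) = 5.
  Option A: v=10, gcd(5,10)=5 -> preserves
  Option B: v=42, gcd(5,42)=1 -> changes
  Option C: v=46, gcd(5,46)=1 -> changes
  Option D: v=77, gcd(5,77)=1 -> changes
  Option E: v=31, gcd(5,31)=1 -> changes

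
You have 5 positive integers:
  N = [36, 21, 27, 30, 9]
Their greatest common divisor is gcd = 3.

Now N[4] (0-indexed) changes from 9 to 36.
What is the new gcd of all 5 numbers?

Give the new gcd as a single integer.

Answer: 3

Derivation:
Numbers: [36, 21, 27, 30, 9], gcd = 3
Change: index 4, 9 -> 36
gcd of the OTHER numbers (without index 4): gcd([36, 21, 27, 30]) = 3
New gcd = gcd(g_others, new_val) = gcd(3, 36) = 3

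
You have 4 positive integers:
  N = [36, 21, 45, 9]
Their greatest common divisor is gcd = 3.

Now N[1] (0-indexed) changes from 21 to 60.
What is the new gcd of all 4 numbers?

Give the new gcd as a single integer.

Answer: 3

Derivation:
Numbers: [36, 21, 45, 9], gcd = 3
Change: index 1, 21 -> 60
gcd of the OTHER numbers (without index 1): gcd([36, 45, 9]) = 9
New gcd = gcd(g_others, new_val) = gcd(9, 60) = 3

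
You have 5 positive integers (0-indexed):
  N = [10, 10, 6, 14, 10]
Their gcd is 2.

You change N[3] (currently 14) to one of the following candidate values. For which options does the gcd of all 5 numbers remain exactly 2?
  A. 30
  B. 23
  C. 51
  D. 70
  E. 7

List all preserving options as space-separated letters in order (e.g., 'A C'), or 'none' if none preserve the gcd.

Answer: A D

Derivation:
Old gcd = 2; gcd of others (without N[3]) = 2
New gcd for candidate v: gcd(2, v). Preserves old gcd iff gcd(2, v) = 2.
  Option A: v=30, gcd(2,30)=2 -> preserves
  Option B: v=23, gcd(2,23)=1 -> changes
  Option C: v=51, gcd(2,51)=1 -> changes
  Option D: v=70, gcd(2,70)=2 -> preserves
  Option E: v=7, gcd(2,7)=1 -> changes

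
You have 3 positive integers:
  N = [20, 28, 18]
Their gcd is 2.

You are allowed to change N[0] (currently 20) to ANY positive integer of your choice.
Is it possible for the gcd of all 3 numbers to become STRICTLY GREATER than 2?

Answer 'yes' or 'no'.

Answer: no

Derivation:
Current gcd = 2
gcd of all OTHER numbers (without N[0]=20): gcd([28, 18]) = 2
The new gcd after any change is gcd(2, new_value).
This can be at most 2.
Since 2 = old gcd 2, the gcd can only stay the same or decrease.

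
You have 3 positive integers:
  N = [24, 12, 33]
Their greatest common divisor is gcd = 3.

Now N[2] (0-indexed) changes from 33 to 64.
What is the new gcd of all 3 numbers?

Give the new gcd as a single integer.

Numbers: [24, 12, 33], gcd = 3
Change: index 2, 33 -> 64
gcd of the OTHER numbers (without index 2): gcd([24, 12]) = 12
New gcd = gcd(g_others, new_val) = gcd(12, 64) = 4

Answer: 4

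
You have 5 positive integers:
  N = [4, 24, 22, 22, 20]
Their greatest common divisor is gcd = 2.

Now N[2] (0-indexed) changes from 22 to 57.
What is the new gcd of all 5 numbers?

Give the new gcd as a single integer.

Answer: 1

Derivation:
Numbers: [4, 24, 22, 22, 20], gcd = 2
Change: index 2, 22 -> 57
gcd of the OTHER numbers (without index 2): gcd([4, 24, 22, 20]) = 2
New gcd = gcd(g_others, new_val) = gcd(2, 57) = 1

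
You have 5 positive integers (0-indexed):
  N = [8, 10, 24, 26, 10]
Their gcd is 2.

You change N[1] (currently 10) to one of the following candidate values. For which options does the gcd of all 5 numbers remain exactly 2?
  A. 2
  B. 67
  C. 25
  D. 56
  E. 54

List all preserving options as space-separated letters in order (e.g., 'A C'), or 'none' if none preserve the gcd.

Answer: A D E

Derivation:
Old gcd = 2; gcd of others (without N[1]) = 2
New gcd for candidate v: gcd(2, v). Preserves old gcd iff gcd(2, v) = 2.
  Option A: v=2, gcd(2,2)=2 -> preserves
  Option B: v=67, gcd(2,67)=1 -> changes
  Option C: v=25, gcd(2,25)=1 -> changes
  Option D: v=56, gcd(2,56)=2 -> preserves
  Option E: v=54, gcd(2,54)=2 -> preserves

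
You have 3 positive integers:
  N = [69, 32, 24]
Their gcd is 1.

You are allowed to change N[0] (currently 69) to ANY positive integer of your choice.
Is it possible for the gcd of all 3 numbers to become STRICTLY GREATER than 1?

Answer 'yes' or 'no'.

Current gcd = 1
gcd of all OTHER numbers (without N[0]=69): gcd([32, 24]) = 8
The new gcd after any change is gcd(8, new_value).
This can be at most 8.
Since 8 > old gcd 1, the gcd CAN increase (e.g., set N[0] = 8).

Answer: yes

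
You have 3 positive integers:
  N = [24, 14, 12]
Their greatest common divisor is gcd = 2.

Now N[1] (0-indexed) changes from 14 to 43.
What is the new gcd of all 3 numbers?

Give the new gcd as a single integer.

Answer: 1

Derivation:
Numbers: [24, 14, 12], gcd = 2
Change: index 1, 14 -> 43
gcd of the OTHER numbers (without index 1): gcd([24, 12]) = 12
New gcd = gcd(g_others, new_val) = gcd(12, 43) = 1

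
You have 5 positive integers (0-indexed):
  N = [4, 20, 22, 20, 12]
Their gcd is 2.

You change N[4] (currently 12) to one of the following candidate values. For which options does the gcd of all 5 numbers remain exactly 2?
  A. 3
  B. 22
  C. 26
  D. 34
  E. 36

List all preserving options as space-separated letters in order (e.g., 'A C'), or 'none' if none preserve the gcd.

Old gcd = 2; gcd of others (without N[4]) = 2
New gcd for candidate v: gcd(2, v). Preserves old gcd iff gcd(2, v) = 2.
  Option A: v=3, gcd(2,3)=1 -> changes
  Option B: v=22, gcd(2,22)=2 -> preserves
  Option C: v=26, gcd(2,26)=2 -> preserves
  Option D: v=34, gcd(2,34)=2 -> preserves
  Option E: v=36, gcd(2,36)=2 -> preserves

Answer: B C D E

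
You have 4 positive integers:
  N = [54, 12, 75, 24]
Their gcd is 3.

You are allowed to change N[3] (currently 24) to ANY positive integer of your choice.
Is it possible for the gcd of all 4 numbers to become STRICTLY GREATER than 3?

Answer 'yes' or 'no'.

Current gcd = 3
gcd of all OTHER numbers (without N[3]=24): gcd([54, 12, 75]) = 3
The new gcd after any change is gcd(3, new_value).
This can be at most 3.
Since 3 = old gcd 3, the gcd can only stay the same or decrease.

Answer: no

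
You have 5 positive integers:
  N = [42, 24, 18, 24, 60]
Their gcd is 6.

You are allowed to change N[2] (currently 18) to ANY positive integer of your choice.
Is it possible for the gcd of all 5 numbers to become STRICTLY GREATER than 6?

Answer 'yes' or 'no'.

Current gcd = 6
gcd of all OTHER numbers (without N[2]=18): gcd([42, 24, 24, 60]) = 6
The new gcd after any change is gcd(6, new_value).
This can be at most 6.
Since 6 = old gcd 6, the gcd can only stay the same or decrease.

Answer: no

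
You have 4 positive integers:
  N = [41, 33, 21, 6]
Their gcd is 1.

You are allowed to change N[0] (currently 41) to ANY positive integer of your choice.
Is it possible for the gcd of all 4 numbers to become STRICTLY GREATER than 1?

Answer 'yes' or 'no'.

Answer: yes

Derivation:
Current gcd = 1
gcd of all OTHER numbers (without N[0]=41): gcd([33, 21, 6]) = 3
The new gcd after any change is gcd(3, new_value).
This can be at most 3.
Since 3 > old gcd 1, the gcd CAN increase (e.g., set N[0] = 3).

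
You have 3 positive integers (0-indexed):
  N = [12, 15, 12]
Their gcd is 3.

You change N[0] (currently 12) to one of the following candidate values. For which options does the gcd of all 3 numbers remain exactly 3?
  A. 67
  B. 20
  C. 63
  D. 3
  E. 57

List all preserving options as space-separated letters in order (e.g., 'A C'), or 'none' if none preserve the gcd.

Old gcd = 3; gcd of others (without N[0]) = 3
New gcd for candidate v: gcd(3, v). Preserves old gcd iff gcd(3, v) = 3.
  Option A: v=67, gcd(3,67)=1 -> changes
  Option B: v=20, gcd(3,20)=1 -> changes
  Option C: v=63, gcd(3,63)=3 -> preserves
  Option D: v=3, gcd(3,3)=3 -> preserves
  Option E: v=57, gcd(3,57)=3 -> preserves

Answer: C D E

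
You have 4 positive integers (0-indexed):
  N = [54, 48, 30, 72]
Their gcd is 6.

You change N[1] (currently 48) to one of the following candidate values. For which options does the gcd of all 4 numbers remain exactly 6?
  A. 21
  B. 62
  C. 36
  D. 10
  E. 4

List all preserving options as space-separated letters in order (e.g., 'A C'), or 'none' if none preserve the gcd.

Old gcd = 6; gcd of others (without N[1]) = 6
New gcd for candidate v: gcd(6, v). Preserves old gcd iff gcd(6, v) = 6.
  Option A: v=21, gcd(6,21)=3 -> changes
  Option B: v=62, gcd(6,62)=2 -> changes
  Option C: v=36, gcd(6,36)=6 -> preserves
  Option D: v=10, gcd(6,10)=2 -> changes
  Option E: v=4, gcd(6,4)=2 -> changes

Answer: C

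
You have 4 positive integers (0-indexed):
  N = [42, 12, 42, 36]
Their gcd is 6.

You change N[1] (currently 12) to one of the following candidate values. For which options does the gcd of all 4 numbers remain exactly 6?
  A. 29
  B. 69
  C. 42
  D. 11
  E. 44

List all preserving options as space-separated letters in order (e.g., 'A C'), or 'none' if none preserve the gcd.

Answer: C

Derivation:
Old gcd = 6; gcd of others (without N[1]) = 6
New gcd for candidate v: gcd(6, v). Preserves old gcd iff gcd(6, v) = 6.
  Option A: v=29, gcd(6,29)=1 -> changes
  Option B: v=69, gcd(6,69)=3 -> changes
  Option C: v=42, gcd(6,42)=6 -> preserves
  Option D: v=11, gcd(6,11)=1 -> changes
  Option E: v=44, gcd(6,44)=2 -> changes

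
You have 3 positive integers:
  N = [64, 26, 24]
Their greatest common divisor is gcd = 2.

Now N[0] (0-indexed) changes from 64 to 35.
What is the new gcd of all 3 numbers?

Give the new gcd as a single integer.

Numbers: [64, 26, 24], gcd = 2
Change: index 0, 64 -> 35
gcd of the OTHER numbers (without index 0): gcd([26, 24]) = 2
New gcd = gcd(g_others, new_val) = gcd(2, 35) = 1

Answer: 1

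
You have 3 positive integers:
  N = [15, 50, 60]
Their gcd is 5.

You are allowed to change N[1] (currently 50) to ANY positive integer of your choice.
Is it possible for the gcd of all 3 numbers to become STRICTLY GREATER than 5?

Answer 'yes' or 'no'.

Answer: yes

Derivation:
Current gcd = 5
gcd of all OTHER numbers (without N[1]=50): gcd([15, 60]) = 15
The new gcd after any change is gcd(15, new_value).
This can be at most 15.
Since 15 > old gcd 5, the gcd CAN increase (e.g., set N[1] = 15).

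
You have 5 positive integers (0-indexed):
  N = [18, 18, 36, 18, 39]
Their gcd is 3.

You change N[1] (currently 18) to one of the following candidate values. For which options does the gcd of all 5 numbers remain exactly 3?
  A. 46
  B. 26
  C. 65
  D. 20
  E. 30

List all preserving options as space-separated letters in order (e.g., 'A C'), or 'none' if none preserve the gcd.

Old gcd = 3; gcd of others (without N[1]) = 3
New gcd for candidate v: gcd(3, v). Preserves old gcd iff gcd(3, v) = 3.
  Option A: v=46, gcd(3,46)=1 -> changes
  Option B: v=26, gcd(3,26)=1 -> changes
  Option C: v=65, gcd(3,65)=1 -> changes
  Option D: v=20, gcd(3,20)=1 -> changes
  Option E: v=30, gcd(3,30)=3 -> preserves

Answer: E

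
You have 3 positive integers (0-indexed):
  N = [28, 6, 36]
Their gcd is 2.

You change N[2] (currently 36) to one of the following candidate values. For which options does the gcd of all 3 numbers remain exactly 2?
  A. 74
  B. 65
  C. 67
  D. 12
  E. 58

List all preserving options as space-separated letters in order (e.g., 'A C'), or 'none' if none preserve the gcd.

Answer: A D E

Derivation:
Old gcd = 2; gcd of others (without N[2]) = 2
New gcd for candidate v: gcd(2, v). Preserves old gcd iff gcd(2, v) = 2.
  Option A: v=74, gcd(2,74)=2 -> preserves
  Option B: v=65, gcd(2,65)=1 -> changes
  Option C: v=67, gcd(2,67)=1 -> changes
  Option D: v=12, gcd(2,12)=2 -> preserves
  Option E: v=58, gcd(2,58)=2 -> preserves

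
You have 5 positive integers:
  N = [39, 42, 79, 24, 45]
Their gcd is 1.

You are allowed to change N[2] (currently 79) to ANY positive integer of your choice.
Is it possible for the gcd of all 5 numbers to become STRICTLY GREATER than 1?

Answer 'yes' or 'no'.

Answer: yes

Derivation:
Current gcd = 1
gcd of all OTHER numbers (without N[2]=79): gcd([39, 42, 24, 45]) = 3
The new gcd after any change is gcd(3, new_value).
This can be at most 3.
Since 3 > old gcd 1, the gcd CAN increase (e.g., set N[2] = 3).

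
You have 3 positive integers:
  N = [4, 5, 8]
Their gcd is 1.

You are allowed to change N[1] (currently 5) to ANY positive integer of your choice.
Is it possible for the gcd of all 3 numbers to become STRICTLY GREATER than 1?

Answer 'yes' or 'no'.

Answer: yes

Derivation:
Current gcd = 1
gcd of all OTHER numbers (without N[1]=5): gcd([4, 8]) = 4
The new gcd after any change is gcd(4, new_value).
This can be at most 4.
Since 4 > old gcd 1, the gcd CAN increase (e.g., set N[1] = 4).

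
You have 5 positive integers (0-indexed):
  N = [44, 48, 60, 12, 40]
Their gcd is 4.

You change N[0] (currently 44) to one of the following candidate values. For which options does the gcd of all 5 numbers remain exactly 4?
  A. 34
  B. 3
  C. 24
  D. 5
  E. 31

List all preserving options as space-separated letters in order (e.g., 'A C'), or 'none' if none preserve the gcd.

Answer: C

Derivation:
Old gcd = 4; gcd of others (without N[0]) = 4
New gcd for candidate v: gcd(4, v). Preserves old gcd iff gcd(4, v) = 4.
  Option A: v=34, gcd(4,34)=2 -> changes
  Option B: v=3, gcd(4,3)=1 -> changes
  Option C: v=24, gcd(4,24)=4 -> preserves
  Option D: v=5, gcd(4,5)=1 -> changes
  Option E: v=31, gcd(4,31)=1 -> changes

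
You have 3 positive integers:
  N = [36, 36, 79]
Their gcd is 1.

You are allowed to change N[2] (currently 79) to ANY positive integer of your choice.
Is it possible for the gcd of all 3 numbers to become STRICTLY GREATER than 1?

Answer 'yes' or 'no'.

Current gcd = 1
gcd of all OTHER numbers (without N[2]=79): gcd([36, 36]) = 36
The new gcd after any change is gcd(36, new_value).
This can be at most 36.
Since 36 > old gcd 1, the gcd CAN increase (e.g., set N[2] = 36).

Answer: yes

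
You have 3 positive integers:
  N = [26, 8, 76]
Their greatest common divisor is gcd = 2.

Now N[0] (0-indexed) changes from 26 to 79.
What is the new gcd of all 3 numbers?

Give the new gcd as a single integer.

Numbers: [26, 8, 76], gcd = 2
Change: index 0, 26 -> 79
gcd of the OTHER numbers (without index 0): gcd([8, 76]) = 4
New gcd = gcd(g_others, new_val) = gcd(4, 79) = 1

Answer: 1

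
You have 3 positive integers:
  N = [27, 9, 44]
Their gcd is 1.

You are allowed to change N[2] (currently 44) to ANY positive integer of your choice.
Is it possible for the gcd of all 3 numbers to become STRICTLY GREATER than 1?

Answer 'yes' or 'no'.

Current gcd = 1
gcd of all OTHER numbers (without N[2]=44): gcd([27, 9]) = 9
The new gcd after any change is gcd(9, new_value).
This can be at most 9.
Since 9 > old gcd 1, the gcd CAN increase (e.g., set N[2] = 9).

Answer: yes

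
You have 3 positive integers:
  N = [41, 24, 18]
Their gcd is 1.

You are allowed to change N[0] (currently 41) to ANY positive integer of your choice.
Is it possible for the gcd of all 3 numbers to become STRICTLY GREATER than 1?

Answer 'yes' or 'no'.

Current gcd = 1
gcd of all OTHER numbers (without N[0]=41): gcd([24, 18]) = 6
The new gcd after any change is gcd(6, new_value).
This can be at most 6.
Since 6 > old gcd 1, the gcd CAN increase (e.g., set N[0] = 6).

Answer: yes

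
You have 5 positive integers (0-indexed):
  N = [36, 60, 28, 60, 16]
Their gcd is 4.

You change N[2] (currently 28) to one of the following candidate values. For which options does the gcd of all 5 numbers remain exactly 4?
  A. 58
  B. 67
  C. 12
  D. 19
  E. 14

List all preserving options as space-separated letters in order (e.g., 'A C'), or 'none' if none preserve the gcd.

Answer: C

Derivation:
Old gcd = 4; gcd of others (without N[2]) = 4
New gcd for candidate v: gcd(4, v). Preserves old gcd iff gcd(4, v) = 4.
  Option A: v=58, gcd(4,58)=2 -> changes
  Option B: v=67, gcd(4,67)=1 -> changes
  Option C: v=12, gcd(4,12)=4 -> preserves
  Option D: v=19, gcd(4,19)=1 -> changes
  Option E: v=14, gcd(4,14)=2 -> changes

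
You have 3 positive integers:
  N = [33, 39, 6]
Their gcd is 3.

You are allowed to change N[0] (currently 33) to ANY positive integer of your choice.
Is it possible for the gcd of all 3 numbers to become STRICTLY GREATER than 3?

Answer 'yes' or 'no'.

Answer: no

Derivation:
Current gcd = 3
gcd of all OTHER numbers (without N[0]=33): gcd([39, 6]) = 3
The new gcd after any change is gcd(3, new_value).
This can be at most 3.
Since 3 = old gcd 3, the gcd can only stay the same or decrease.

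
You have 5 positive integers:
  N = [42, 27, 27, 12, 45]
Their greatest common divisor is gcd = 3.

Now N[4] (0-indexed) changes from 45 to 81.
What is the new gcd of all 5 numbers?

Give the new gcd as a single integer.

Numbers: [42, 27, 27, 12, 45], gcd = 3
Change: index 4, 45 -> 81
gcd of the OTHER numbers (without index 4): gcd([42, 27, 27, 12]) = 3
New gcd = gcd(g_others, new_val) = gcd(3, 81) = 3

Answer: 3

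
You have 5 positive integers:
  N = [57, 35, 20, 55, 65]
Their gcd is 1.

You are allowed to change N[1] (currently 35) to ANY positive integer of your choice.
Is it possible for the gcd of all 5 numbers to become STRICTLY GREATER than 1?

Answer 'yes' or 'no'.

Current gcd = 1
gcd of all OTHER numbers (without N[1]=35): gcd([57, 20, 55, 65]) = 1
The new gcd after any change is gcd(1, new_value).
This can be at most 1.
Since 1 = old gcd 1, the gcd can only stay the same or decrease.

Answer: no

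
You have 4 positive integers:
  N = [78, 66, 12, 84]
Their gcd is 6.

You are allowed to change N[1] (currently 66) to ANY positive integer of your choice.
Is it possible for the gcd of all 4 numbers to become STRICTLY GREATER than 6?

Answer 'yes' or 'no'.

Current gcd = 6
gcd of all OTHER numbers (without N[1]=66): gcd([78, 12, 84]) = 6
The new gcd after any change is gcd(6, new_value).
This can be at most 6.
Since 6 = old gcd 6, the gcd can only stay the same or decrease.

Answer: no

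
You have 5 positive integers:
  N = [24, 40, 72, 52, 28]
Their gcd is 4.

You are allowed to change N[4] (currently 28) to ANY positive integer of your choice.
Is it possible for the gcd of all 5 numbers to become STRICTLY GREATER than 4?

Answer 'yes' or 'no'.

Current gcd = 4
gcd of all OTHER numbers (without N[4]=28): gcd([24, 40, 72, 52]) = 4
The new gcd after any change is gcd(4, new_value).
This can be at most 4.
Since 4 = old gcd 4, the gcd can only stay the same or decrease.

Answer: no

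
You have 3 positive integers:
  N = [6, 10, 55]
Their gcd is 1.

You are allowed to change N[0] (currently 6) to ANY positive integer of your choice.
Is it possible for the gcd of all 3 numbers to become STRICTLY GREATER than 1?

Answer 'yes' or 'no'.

Answer: yes

Derivation:
Current gcd = 1
gcd of all OTHER numbers (without N[0]=6): gcd([10, 55]) = 5
The new gcd after any change is gcd(5, new_value).
This can be at most 5.
Since 5 > old gcd 1, the gcd CAN increase (e.g., set N[0] = 5).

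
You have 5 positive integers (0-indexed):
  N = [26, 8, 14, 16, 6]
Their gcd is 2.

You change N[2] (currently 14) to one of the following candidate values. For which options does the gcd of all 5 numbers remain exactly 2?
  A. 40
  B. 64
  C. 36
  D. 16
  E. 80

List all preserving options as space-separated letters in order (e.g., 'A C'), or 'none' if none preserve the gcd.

Old gcd = 2; gcd of others (without N[2]) = 2
New gcd for candidate v: gcd(2, v). Preserves old gcd iff gcd(2, v) = 2.
  Option A: v=40, gcd(2,40)=2 -> preserves
  Option B: v=64, gcd(2,64)=2 -> preserves
  Option C: v=36, gcd(2,36)=2 -> preserves
  Option D: v=16, gcd(2,16)=2 -> preserves
  Option E: v=80, gcd(2,80)=2 -> preserves

Answer: A B C D E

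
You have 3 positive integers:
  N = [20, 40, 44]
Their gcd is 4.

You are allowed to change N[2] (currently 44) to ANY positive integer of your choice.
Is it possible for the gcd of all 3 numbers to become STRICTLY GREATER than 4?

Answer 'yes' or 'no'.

Current gcd = 4
gcd of all OTHER numbers (without N[2]=44): gcd([20, 40]) = 20
The new gcd after any change is gcd(20, new_value).
This can be at most 20.
Since 20 > old gcd 4, the gcd CAN increase (e.g., set N[2] = 20).

Answer: yes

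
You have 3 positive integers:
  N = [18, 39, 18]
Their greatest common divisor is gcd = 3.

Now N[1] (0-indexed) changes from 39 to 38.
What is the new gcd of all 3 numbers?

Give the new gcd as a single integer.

Answer: 2

Derivation:
Numbers: [18, 39, 18], gcd = 3
Change: index 1, 39 -> 38
gcd of the OTHER numbers (without index 1): gcd([18, 18]) = 18
New gcd = gcd(g_others, new_val) = gcd(18, 38) = 2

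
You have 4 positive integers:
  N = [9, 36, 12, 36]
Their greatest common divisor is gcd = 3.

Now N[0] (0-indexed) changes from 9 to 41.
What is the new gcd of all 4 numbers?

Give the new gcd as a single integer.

Answer: 1

Derivation:
Numbers: [9, 36, 12, 36], gcd = 3
Change: index 0, 9 -> 41
gcd of the OTHER numbers (without index 0): gcd([36, 12, 36]) = 12
New gcd = gcd(g_others, new_val) = gcd(12, 41) = 1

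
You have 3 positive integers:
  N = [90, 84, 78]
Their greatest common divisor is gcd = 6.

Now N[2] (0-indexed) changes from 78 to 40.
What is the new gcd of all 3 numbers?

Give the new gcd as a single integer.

Answer: 2

Derivation:
Numbers: [90, 84, 78], gcd = 6
Change: index 2, 78 -> 40
gcd of the OTHER numbers (without index 2): gcd([90, 84]) = 6
New gcd = gcd(g_others, new_val) = gcd(6, 40) = 2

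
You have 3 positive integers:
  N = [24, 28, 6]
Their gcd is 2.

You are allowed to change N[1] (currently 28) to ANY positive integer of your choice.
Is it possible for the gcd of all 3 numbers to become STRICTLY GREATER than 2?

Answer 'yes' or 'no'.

Answer: yes

Derivation:
Current gcd = 2
gcd of all OTHER numbers (without N[1]=28): gcd([24, 6]) = 6
The new gcd after any change is gcd(6, new_value).
This can be at most 6.
Since 6 > old gcd 2, the gcd CAN increase (e.g., set N[1] = 6).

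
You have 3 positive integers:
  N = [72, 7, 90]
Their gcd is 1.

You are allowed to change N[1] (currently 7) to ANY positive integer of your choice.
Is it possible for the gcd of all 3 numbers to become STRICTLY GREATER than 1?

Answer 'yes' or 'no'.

Answer: yes

Derivation:
Current gcd = 1
gcd of all OTHER numbers (without N[1]=7): gcd([72, 90]) = 18
The new gcd after any change is gcd(18, new_value).
This can be at most 18.
Since 18 > old gcd 1, the gcd CAN increase (e.g., set N[1] = 18).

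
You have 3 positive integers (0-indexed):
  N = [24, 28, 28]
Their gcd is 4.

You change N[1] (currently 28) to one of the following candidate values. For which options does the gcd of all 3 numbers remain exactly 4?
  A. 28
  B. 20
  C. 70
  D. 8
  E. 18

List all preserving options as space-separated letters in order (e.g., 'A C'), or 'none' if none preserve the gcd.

Old gcd = 4; gcd of others (without N[1]) = 4
New gcd for candidate v: gcd(4, v). Preserves old gcd iff gcd(4, v) = 4.
  Option A: v=28, gcd(4,28)=4 -> preserves
  Option B: v=20, gcd(4,20)=4 -> preserves
  Option C: v=70, gcd(4,70)=2 -> changes
  Option D: v=8, gcd(4,8)=4 -> preserves
  Option E: v=18, gcd(4,18)=2 -> changes

Answer: A B D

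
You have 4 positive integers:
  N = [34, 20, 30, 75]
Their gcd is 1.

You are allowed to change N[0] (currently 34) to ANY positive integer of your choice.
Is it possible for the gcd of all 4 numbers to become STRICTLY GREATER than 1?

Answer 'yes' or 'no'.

Answer: yes

Derivation:
Current gcd = 1
gcd of all OTHER numbers (without N[0]=34): gcd([20, 30, 75]) = 5
The new gcd after any change is gcd(5, new_value).
This can be at most 5.
Since 5 > old gcd 1, the gcd CAN increase (e.g., set N[0] = 5).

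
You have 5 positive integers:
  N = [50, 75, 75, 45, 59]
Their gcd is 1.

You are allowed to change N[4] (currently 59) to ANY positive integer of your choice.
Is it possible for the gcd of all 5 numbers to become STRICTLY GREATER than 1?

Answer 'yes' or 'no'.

Current gcd = 1
gcd of all OTHER numbers (without N[4]=59): gcd([50, 75, 75, 45]) = 5
The new gcd after any change is gcd(5, new_value).
This can be at most 5.
Since 5 > old gcd 1, the gcd CAN increase (e.g., set N[4] = 5).

Answer: yes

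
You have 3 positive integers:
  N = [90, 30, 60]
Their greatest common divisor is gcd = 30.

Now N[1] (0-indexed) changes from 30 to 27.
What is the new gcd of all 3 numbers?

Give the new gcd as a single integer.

Answer: 3

Derivation:
Numbers: [90, 30, 60], gcd = 30
Change: index 1, 30 -> 27
gcd of the OTHER numbers (without index 1): gcd([90, 60]) = 30
New gcd = gcd(g_others, new_val) = gcd(30, 27) = 3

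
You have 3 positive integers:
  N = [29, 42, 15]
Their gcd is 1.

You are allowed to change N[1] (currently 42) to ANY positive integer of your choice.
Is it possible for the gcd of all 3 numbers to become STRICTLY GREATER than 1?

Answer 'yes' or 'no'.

Current gcd = 1
gcd of all OTHER numbers (without N[1]=42): gcd([29, 15]) = 1
The new gcd after any change is gcd(1, new_value).
This can be at most 1.
Since 1 = old gcd 1, the gcd can only stay the same or decrease.

Answer: no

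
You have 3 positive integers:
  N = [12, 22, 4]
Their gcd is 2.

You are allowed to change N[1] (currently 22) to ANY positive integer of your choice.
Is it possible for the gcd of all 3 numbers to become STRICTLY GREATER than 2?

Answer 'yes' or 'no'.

Current gcd = 2
gcd of all OTHER numbers (without N[1]=22): gcd([12, 4]) = 4
The new gcd after any change is gcd(4, new_value).
This can be at most 4.
Since 4 > old gcd 2, the gcd CAN increase (e.g., set N[1] = 4).

Answer: yes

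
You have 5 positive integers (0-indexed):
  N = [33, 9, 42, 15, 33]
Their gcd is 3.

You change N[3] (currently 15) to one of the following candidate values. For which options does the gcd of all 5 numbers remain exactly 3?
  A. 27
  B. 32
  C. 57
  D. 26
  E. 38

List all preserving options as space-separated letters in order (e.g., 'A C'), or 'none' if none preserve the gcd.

Old gcd = 3; gcd of others (without N[3]) = 3
New gcd for candidate v: gcd(3, v). Preserves old gcd iff gcd(3, v) = 3.
  Option A: v=27, gcd(3,27)=3 -> preserves
  Option B: v=32, gcd(3,32)=1 -> changes
  Option C: v=57, gcd(3,57)=3 -> preserves
  Option D: v=26, gcd(3,26)=1 -> changes
  Option E: v=38, gcd(3,38)=1 -> changes

Answer: A C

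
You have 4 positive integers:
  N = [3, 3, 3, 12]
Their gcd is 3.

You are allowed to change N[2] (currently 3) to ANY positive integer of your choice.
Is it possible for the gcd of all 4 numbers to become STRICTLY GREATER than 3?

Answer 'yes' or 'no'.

Current gcd = 3
gcd of all OTHER numbers (without N[2]=3): gcd([3, 3, 12]) = 3
The new gcd after any change is gcd(3, new_value).
This can be at most 3.
Since 3 = old gcd 3, the gcd can only stay the same or decrease.

Answer: no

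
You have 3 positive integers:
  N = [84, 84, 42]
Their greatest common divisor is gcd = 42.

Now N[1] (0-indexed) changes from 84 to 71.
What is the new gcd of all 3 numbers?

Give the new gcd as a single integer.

Numbers: [84, 84, 42], gcd = 42
Change: index 1, 84 -> 71
gcd of the OTHER numbers (without index 1): gcd([84, 42]) = 42
New gcd = gcd(g_others, new_val) = gcd(42, 71) = 1

Answer: 1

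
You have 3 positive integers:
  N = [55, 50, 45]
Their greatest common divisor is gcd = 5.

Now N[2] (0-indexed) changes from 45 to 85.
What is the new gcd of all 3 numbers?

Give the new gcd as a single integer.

Numbers: [55, 50, 45], gcd = 5
Change: index 2, 45 -> 85
gcd of the OTHER numbers (without index 2): gcd([55, 50]) = 5
New gcd = gcd(g_others, new_val) = gcd(5, 85) = 5

Answer: 5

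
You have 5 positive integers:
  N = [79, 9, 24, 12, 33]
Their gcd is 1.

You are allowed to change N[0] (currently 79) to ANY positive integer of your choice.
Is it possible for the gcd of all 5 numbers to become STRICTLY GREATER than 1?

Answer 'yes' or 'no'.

Current gcd = 1
gcd of all OTHER numbers (without N[0]=79): gcd([9, 24, 12, 33]) = 3
The new gcd after any change is gcd(3, new_value).
This can be at most 3.
Since 3 > old gcd 1, the gcd CAN increase (e.g., set N[0] = 3).

Answer: yes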